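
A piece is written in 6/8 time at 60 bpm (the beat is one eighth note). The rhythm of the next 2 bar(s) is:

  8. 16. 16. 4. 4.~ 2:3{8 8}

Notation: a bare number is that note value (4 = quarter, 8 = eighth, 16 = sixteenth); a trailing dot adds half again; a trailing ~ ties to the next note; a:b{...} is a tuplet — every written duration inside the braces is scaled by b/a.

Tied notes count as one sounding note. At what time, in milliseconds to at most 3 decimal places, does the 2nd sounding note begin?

1. 0.0ms @ 0 + 1500.0ms (3/2)
2. 1500.0ms @ 3/2 + 750.0ms (3/4)
3. 2250.0ms @ 9/4 + 750.0ms (3/4)
4. 3000.0ms @ 3 + 3000.0ms (3)
5. 6000.0ms @ 6 + 4500.0ms (9/2)
6. 10500.0ms @ 21/2 + 1500.0ms (3/2)

note 2 onset = 3/2b = 1500.0ms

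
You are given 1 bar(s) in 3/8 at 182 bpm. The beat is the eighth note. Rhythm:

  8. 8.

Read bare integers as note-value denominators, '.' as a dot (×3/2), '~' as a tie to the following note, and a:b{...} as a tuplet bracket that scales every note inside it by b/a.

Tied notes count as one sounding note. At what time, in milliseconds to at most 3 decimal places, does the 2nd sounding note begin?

1. 0.0ms @ 0 + 494.505ms (3/2)
2. 494.505ms @ 3/2 + 494.505ms (3/2)

note 2 onset = 3/2b = 494.505ms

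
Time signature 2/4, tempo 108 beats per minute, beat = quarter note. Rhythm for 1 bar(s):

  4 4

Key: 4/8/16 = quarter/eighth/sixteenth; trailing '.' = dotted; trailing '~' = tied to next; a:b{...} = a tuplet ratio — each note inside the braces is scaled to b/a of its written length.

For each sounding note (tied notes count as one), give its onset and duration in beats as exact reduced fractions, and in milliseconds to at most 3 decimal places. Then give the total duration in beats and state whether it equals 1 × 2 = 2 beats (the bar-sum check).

1) 0.0ms=0b +555.556ms=1b
2) 555.556ms=1b +555.556ms=1b
Σ=2b of 2 (108bpm 2/4) — PASS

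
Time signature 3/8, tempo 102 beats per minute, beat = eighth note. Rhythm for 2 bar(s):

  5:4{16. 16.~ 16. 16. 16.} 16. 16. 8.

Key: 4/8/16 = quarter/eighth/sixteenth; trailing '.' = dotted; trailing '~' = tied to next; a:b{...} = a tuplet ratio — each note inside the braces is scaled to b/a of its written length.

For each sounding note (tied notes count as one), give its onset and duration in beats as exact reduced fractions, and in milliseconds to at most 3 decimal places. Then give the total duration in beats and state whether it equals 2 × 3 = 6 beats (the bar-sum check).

1) 0.0ms=0b +352.941ms=3/5b
2) 352.941ms=3/5b +705.882ms=6/5b
3) 1058.824ms=9/5b +352.941ms=3/5b
4) 1411.765ms=12/5b +352.941ms=3/5b
5) 1764.706ms=3b +441.176ms=3/4b
6) 2205.882ms=15/4b +441.176ms=3/4b
7) 2647.059ms=9/2b +882.353ms=3/2b
Σ=6b of 6 (102bpm 3/8) — PASS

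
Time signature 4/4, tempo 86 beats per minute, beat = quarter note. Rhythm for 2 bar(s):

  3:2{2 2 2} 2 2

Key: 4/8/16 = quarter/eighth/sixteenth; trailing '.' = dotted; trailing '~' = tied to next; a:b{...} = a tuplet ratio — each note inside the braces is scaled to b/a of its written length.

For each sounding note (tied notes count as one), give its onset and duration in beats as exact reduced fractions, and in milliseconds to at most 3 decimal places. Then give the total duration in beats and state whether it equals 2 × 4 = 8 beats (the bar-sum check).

1) 0.0ms=0b +930.233ms=4/3b
2) 930.233ms=4/3b +930.233ms=4/3b
3) 1860.465ms=8/3b +930.233ms=4/3b
4) 2790.698ms=4b +1395.349ms=2b
5) 4186.047ms=6b +1395.349ms=2b
Σ=8b of 8 (86bpm 4/4) — PASS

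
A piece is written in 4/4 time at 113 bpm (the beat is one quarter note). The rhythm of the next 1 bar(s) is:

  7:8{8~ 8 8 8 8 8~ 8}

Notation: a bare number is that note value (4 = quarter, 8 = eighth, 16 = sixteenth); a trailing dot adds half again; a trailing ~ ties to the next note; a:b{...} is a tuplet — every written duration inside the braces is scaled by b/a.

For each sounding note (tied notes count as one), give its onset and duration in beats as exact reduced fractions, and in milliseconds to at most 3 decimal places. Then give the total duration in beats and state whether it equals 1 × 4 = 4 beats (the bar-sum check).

1) 0.0ms=0b +606.827ms=8/7b
2) 606.827ms=8/7b +303.413ms=4/7b
3) 910.24ms=12/7b +303.413ms=4/7b
4) 1213.654ms=16/7b +303.413ms=4/7b
5) 1517.067ms=20/7b +606.827ms=8/7b
Σ=4b of 4 (113bpm 4/4) — PASS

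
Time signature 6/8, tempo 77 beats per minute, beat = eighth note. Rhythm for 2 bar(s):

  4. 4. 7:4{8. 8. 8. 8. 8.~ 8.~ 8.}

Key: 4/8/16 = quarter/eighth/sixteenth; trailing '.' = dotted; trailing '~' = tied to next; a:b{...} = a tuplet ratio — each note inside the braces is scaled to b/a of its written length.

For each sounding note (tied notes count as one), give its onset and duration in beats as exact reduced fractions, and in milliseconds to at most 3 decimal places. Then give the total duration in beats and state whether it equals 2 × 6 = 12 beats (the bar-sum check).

1) 0.0ms=0b +2337.662ms=3b
2) 2337.662ms=3b +2337.662ms=3b
3) 4675.325ms=6b +667.904ms=6/7b
4) 5343.228ms=48/7b +667.904ms=6/7b
5) 6011.132ms=54/7b +667.904ms=6/7b
6) 6679.035ms=60/7b +667.904ms=6/7b
7) 7346.939ms=66/7b +2003.711ms=18/7b
Σ=12b of 12 (77bpm 6/8) — PASS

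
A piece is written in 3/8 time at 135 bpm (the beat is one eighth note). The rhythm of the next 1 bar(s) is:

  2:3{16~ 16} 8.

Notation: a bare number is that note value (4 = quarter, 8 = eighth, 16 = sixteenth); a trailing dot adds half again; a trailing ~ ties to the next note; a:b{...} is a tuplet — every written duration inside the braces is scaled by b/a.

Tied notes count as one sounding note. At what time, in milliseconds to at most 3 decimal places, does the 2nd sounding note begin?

note 2 onset = 3/2b = 666.667ms

1. 0.0ms @ 0 + 666.667ms (3/2)
2. 666.667ms @ 3/2 + 666.667ms (3/2)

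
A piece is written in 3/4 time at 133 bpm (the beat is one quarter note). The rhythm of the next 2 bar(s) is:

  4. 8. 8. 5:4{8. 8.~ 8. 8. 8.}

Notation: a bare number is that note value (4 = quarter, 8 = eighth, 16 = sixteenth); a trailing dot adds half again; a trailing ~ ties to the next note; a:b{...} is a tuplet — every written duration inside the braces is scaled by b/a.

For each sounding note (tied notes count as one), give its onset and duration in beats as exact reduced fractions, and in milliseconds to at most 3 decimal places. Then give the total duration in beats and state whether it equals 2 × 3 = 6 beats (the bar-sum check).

1) 0.0ms=0b +676.692ms=3/2b
2) 676.692ms=3/2b +338.346ms=3/4b
3) 1015.038ms=9/4b +338.346ms=3/4b
4) 1353.383ms=3b +270.677ms=3/5b
5) 1624.06ms=18/5b +541.353ms=6/5b
6) 2165.414ms=24/5b +270.677ms=3/5b
7) 2436.09ms=27/5b +270.677ms=3/5b
Σ=6b of 6 (133bpm 3/4) — PASS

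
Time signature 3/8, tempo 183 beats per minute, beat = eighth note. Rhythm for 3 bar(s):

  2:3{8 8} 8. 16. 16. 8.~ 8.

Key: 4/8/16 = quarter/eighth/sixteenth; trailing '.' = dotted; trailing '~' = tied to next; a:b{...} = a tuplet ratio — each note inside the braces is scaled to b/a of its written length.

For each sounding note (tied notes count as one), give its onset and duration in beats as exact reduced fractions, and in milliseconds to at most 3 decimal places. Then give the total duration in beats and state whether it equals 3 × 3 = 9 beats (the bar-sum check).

1) 0.0ms=0b +491.803ms=3/2b
2) 491.803ms=3/2b +491.803ms=3/2b
3) 983.607ms=3b +491.803ms=3/2b
4) 1475.41ms=9/2b +245.902ms=3/4b
5) 1721.311ms=21/4b +245.902ms=3/4b
6) 1967.213ms=6b +983.607ms=3b
Σ=9b of 9 (183bpm 3/8) — PASS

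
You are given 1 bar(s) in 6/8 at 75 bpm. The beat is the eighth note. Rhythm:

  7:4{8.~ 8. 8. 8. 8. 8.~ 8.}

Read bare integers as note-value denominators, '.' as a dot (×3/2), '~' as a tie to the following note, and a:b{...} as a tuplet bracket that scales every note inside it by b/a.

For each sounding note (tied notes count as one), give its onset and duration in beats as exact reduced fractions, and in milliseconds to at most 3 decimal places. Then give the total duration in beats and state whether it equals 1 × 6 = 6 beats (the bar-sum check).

1) 0.0ms=0b +1371.429ms=12/7b
2) 1371.429ms=12/7b +685.714ms=6/7b
3) 2057.143ms=18/7b +685.714ms=6/7b
4) 2742.857ms=24/7b +685.714ms=6/7b
5) 3428.571ms=30/7b +1371.429ms=12/7b
Σ=6b of 6 (75bpm 6/8) — PASS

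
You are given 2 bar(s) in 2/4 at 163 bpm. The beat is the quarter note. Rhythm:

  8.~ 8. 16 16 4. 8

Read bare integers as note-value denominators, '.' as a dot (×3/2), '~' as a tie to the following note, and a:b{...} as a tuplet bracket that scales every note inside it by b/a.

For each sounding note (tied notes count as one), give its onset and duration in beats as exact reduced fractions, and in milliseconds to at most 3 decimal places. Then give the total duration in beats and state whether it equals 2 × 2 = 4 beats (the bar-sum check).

1) 0.0ms=0b +552.147ms=3/2b
2) 552.147ms=3/2b +92.025ms=1/4b
3) 644.172ms=7/4b +92.025ms=1/4b
4) 736.196ms=2b +552.147ms=3/2b
5) 1288.344ms=7/2b +184.049ms=1/2b
Σ=4b of 4 (163bpm 2/4) — PASS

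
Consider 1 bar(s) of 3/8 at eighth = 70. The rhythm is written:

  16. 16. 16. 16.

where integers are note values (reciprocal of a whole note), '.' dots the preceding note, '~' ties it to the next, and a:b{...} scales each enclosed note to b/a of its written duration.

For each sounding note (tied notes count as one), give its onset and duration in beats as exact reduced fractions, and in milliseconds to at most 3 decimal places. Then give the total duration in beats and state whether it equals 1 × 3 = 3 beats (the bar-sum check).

1) 0.0ms=0b +642.857ms=3/4b
2) 642.857ms=3/4b +642.857ms=3/4b
3) 1285.714ms=3/2b +642.857ms=3/4b
4) 1928.571ms=9/4b +642.857ms=3/4b
Σ=3b of 3 (70bpm 3/8) — PASS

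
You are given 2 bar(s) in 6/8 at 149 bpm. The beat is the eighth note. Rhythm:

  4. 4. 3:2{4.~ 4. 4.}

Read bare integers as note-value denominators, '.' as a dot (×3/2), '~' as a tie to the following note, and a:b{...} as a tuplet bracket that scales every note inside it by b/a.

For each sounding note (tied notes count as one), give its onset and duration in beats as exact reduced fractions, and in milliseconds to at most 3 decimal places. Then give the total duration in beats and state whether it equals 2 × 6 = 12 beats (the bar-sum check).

1) 0.0ms=0b +1208.054ms=3b
2) 1208.054ms=3b +1208.054ms=3b
3) 2416.107ms=6b +1610.738ms=4b
4) 4026.846ms=10b +805.369ms=2b
Σ=12b of 12 (149bpm 6/8) — PASS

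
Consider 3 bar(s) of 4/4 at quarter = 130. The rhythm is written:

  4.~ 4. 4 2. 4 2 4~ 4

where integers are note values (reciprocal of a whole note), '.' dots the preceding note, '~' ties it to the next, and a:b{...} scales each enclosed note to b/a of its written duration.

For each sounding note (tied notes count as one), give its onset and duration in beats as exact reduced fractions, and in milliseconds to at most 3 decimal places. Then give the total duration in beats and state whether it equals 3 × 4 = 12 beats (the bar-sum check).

1) 0.0ms=0b +1384.615ms=3b
2) 1384.615ms=3b +461.538ms=1b
3) 1846.154ms=4b +1384.615ms=3b
4) 3230.769ms=7b +461.538ms=1b
5) 3692.308ms=8b +923.077ms=2b
6) 4615.385ms=10b +923.077ms=2b
Σ=12b of 12 (130bpm 4/4) — PASS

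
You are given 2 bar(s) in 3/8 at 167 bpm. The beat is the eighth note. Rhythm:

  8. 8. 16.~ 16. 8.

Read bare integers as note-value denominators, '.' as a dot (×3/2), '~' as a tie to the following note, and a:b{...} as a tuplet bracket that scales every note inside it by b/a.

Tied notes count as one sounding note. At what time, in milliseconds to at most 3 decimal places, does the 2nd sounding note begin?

note 2 onset = 3/2b = 538.922ms

1. 0.0ms @ 0 + 538.922ms (3/2)
2. 538.922ms @ 3/2 + 538.922ms (3/2)
3. 1077.844ms @ 3 + 538.922ms (3/2)
4. 1616.766ms @ 9/2 + 538.922ms (3/2)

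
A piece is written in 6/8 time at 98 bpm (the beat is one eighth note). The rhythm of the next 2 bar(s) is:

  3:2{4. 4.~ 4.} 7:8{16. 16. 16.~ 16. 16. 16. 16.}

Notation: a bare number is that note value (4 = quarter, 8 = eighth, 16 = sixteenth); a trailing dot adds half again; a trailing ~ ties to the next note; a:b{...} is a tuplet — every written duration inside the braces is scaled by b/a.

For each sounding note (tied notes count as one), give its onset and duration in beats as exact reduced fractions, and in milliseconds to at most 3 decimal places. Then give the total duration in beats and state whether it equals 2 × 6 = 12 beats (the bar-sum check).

1) 0.0ms=0b +1224.49ms=2b
2) 1224.49ms=2b +2448.98ms=4b
3) 3673.469ms=6b +524.781ms=6/7b
4) 4198.251ms=48/7b +524.781ms=6/7b
5) 4723.032ms=54/7b +1049.563ms=12/7b
6) 5772.595ms=66/7b +524.781ms=6/7b
7) 6297.376ms=72/7b +524.781ms=6/7b
8) 6822.157ms=78/7b +524.781ms=6/7b
Σ=12b of 12 (98bpm 6/8) — PASS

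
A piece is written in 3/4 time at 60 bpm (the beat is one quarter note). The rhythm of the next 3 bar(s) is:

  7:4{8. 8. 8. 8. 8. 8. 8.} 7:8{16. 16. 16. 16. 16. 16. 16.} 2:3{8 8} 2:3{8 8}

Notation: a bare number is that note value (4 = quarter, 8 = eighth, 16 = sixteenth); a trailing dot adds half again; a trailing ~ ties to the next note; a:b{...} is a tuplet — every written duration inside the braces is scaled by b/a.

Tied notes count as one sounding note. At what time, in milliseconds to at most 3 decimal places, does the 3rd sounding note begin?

note 3 onset = 6/7b = 857.143ms

1. 0.0ms @ 0 + 428.571ms (3/7)
2. 428.571ms @ 3/7 + 428.571ms (3/7)
3. 857.143ms @ 6/7 + 428.571ms (3/7)
4. 1285.714ms @ 9/7 + 428.571ms (3/7)
5. 1714.286ms @ 12/7 + 428.571ms (3/7)
6. 2142.857ms @ 15/7 + 428.571ms (3/7)
7. 2571.429ms @ 18/7 + 428.571ms (3/7)
8. 3000.0ms @ 3 + 428.571ms (3/7)
9. 3428.571ms @ 24/7 + 428.571ms (3/7)
10. 3857.143ms @ 27/7 + 428.571ms (3/7)
11. 4285.714ms @ 30/7 + 428.571ms (3/7)
12. 4714.286ms @ 33/7 + 428.571ms (3/7)
13. 5142.857ms @ 36/7 + 428.571ms (3/7)
14. 5571.429ms @ 39/7 + 428.571ms (3/7)
15. 6000.0ms @ 6 + 750.0ms (3/4)
16. 6750.0ms @ 27/4 + 750.0ms (3/4)
17. 7500.0ms @ 15/2 + 750.0ms (3/4)
18. 8250.0ms @ 33/4 + 750.0ms (3/4)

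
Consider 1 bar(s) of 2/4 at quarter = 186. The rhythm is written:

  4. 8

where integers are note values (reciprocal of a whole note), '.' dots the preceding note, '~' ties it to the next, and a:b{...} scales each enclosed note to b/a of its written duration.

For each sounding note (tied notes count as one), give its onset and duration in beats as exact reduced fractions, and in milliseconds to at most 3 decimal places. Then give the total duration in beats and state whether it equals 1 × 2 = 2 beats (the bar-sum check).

1) 0.0ms=0b +483.871ms=3/2b
2) 483.871ms=3/2b +161.29ms=1/2b
Σ=2b of 2 (186bpm 2/4) — PASS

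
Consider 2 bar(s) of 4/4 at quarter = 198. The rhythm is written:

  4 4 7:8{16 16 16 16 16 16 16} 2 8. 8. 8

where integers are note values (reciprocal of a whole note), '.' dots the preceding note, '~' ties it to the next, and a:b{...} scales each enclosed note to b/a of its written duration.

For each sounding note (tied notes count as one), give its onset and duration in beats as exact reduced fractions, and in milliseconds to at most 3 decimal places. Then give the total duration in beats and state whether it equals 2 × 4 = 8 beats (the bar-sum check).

1) 0.0ms=0b +303.03ms=1b
2) 303.03ms=1b +303.03ms=1b
3) 606.061ms=2b +86.58ms=2/7b
4) 692.641ms=16/7b +86.58ms=2/7b
5) 779.221ms=18/7b +86.58ms=2/7b
6) 865.801ms=20/7b +86.58ms=2/7b
7) 952.381ms=22/7b +86.58ms=2/7b
8) 1038.961ms=24/7b +86.58ms=2/7b
9) 1125.541ms=26/7b +86.58ms=2/7b
10) 1212.121ms=4b +606.061ms=2b
11) 1818.182ms=6b +227.273ms=3/4b
12) 2045.455ms=27/4b +227.273ms=3/4b
13) 2272.727ms=15/2b +151.515ms=1/2b
Σ=8b of 8 (198bpm 4/4) — PASS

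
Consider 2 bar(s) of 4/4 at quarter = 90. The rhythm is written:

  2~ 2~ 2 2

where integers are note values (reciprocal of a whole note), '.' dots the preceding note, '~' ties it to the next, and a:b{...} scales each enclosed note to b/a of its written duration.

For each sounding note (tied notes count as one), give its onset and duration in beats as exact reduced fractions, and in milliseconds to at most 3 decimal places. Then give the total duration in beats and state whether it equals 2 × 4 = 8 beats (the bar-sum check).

1) 0.0ms=0b +4000.0ms=6b
2) 4000.0ms=6b +1333.333ms=2b
Σ=8b of 8 (90bpm 4/4) — PASS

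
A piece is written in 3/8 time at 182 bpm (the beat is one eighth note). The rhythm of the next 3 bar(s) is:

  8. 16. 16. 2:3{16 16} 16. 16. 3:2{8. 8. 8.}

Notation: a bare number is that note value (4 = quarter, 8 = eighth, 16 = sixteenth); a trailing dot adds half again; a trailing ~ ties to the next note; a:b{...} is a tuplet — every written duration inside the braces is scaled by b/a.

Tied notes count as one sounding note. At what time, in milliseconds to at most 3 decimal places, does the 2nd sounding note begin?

1. 0.0ms @ 0 + 494.505ms (3/2)
2. 494.505ms @ 3/2 + 247.253ms (3/4)
3. 741.758ms @ 9/4 + 247.253ms (3/4)
4. 989.011ms @ 3 + 247.253ms (3/4)
5. 1236.264ms @ 15/4 + 247.253ms (3/4)
6. 1483.516ms @ 9/2 + 247.253ms (3/4)
7. 1730.769ms @ 21/4 + 247.253ms (3/4)
8. 1978.022ms @ 6 + 329.67ms (1)
9. 2307.692ms @ 7 + 329.67ms (1)
10. 2637.363ms @ 8 + 329.67ms (1)

note 2 onset = 3/2b = 494.505ms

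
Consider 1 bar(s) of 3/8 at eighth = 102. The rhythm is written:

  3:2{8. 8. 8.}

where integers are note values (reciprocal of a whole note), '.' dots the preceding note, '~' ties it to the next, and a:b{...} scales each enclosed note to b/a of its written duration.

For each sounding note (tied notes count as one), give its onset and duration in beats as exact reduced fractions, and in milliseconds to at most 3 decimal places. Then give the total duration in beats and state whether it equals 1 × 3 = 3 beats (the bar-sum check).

1) 0.0ms=0b +588.235ms=1b
2) 588.235ms=1b +588.235ms=1b
3) 1176.471ms=2b +588.235ms=1b
Σ=3b of 3 (102bpm 3/8) — PASS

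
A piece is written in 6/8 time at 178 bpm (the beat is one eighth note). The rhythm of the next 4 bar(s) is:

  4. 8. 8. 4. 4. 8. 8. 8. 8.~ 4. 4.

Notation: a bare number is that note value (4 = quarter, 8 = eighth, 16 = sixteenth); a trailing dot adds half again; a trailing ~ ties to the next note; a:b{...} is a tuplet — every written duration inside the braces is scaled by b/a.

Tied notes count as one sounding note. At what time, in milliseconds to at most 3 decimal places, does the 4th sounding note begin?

note 4 onset = 6b = 2022.472ms

1. 0.0ms @ 0 + 1011.236ms (3)
2. 1011.236ms @ 3 + 505.618ms (3/2)
3. 1516.854ms @ 9/2 + 505.618ms (3/2)
4. 2022.472ms @ 6 + 1011.236ms (3)
5. 3033.708ms @ 9 + 1011.236ms (3)
6. 4044.944ms @ 12 + 505.618ms (3/2)
7. 4550.562ms @ 27/2 + 505.618ms (3/2)
8. 5056.18ms @ 15 + 505.618ms (3/2)
9. 5561.798ms @ 33/2 + 1516.854ms (9/2)
10. 7078.652ms @ 21 + 1011.236ms (3)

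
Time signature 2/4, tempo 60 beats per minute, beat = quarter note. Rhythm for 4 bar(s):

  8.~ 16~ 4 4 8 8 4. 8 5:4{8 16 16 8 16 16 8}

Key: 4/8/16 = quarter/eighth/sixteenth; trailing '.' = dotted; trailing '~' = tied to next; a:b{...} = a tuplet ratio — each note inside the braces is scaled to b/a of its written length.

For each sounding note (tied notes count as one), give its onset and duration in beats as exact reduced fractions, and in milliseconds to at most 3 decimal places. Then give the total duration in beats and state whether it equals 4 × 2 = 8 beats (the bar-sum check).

1) 0.0ms=0b +2000.0ms=2b
2) 2000.0ms=2b +1000.0ms=1b
3) 3000.0ms=3b +500.0ms=1/2b
4) 3500.0ms=7/2b +500.0ms=1/2b
5) 4000.0ms=4b +1500.0ms=3/2b
6) 5500.0ms=11/2b +500.0ms=1/2b
7) 6000.0ms=6b +400.0ms=2/5b
8) 6400.0ms=32/5b +200.0ms=1/5b
9) 6600.0ms=33/5b +200.0ms=1/5b
10) 6800.0ms=34/5b +400.0ms=2/5b
11) 7200.0ms=36/5b +200.0ms=1/5b
12) 7400.0ms=37/5b +200.0ms=1/5b
13) 7600.0ms=38/5b +400.0ms=2/5b
Σ=8b of 8 (60bpm 2/4) — PASS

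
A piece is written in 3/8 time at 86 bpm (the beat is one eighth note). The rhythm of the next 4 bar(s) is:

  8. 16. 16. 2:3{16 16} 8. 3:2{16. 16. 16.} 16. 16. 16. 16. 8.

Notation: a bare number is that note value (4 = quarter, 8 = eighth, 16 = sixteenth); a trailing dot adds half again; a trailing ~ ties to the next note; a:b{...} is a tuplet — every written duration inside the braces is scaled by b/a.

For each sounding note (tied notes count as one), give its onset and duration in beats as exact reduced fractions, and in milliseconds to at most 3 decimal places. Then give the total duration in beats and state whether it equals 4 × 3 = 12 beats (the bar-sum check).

1) 0.0ms=0b +1046.512ms=3/2b
2) 1046.512ms=3/2b +523.256ms=3/4b
3) 1569.767ms=9/4b +523.256ms=3/4b
4) 2093.023ms=3b +523.256ms=3/4b
5) 2616.279ms=15/4b +523.256ms=3/4b
6) 3139.535ms=9/2b +1046.512ms=3/2b
7) 4186.047ms=6b +348.837ms=1/2b
8) 4534.884ms=13/2b +348.837ms=1/2b
9) 4883.721ms=7b +348.837ms=1/2b
10) 5232.558ms=15/2b +523.256ms=3/4b
11) 5755.814ms=33/4b +523.256ms=3/4b
12) 6279.07ms=9b +523.256ms=3/4b
13) 6802.326ms=39/4b +523.256ms=3/4b
14) 7325.581ms=21/2b +1046.512ms=3/2b
Σ=12b of 12 (86bpm 3/8) — PASS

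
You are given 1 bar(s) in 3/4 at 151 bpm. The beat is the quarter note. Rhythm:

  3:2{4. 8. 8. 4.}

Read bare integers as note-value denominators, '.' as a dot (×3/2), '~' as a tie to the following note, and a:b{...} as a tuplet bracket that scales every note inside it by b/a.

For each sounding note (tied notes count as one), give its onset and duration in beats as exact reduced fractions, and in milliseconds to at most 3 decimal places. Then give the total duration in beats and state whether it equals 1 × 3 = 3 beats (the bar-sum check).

1) 0.0ms=0b +397.351ms=1b
2) 397.351ms=1b +198.675ms=1/2b
3) 596.026ms=3/2b +198.675ms=1/2b
4) 794.702ms=2b +397.351ms=1b
Σ=3b of 3 (151bpm 3/4) — PASS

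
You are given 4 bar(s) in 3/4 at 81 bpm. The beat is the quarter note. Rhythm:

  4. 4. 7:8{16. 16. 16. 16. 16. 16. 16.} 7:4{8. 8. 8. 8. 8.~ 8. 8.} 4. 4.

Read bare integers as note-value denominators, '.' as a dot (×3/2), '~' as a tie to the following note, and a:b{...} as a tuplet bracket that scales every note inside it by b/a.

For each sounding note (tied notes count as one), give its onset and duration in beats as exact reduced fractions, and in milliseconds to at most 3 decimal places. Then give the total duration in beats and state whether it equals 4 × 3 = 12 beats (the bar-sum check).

1) 0.0ms=0b +1111.111ms=3/2b
2) 1111.111ms=3/2b +1111.111ms=3/2b
3) 2222.222ms=3b +317.46ms=3/7b
4) 2539.683ms=24/7b +317.46ms=3/7b
5) 2857.143ms=27/7b +317.46ms=3/7b
6) 3174.603ms=30/7b +317.46ms=3/7b
7) 3492.063ms=33/7b +317.46ms=3/7b
8) 3809.524ms=36/7b +317.46ms=3/7b
9) 4126.984ms=39/7b +317.46ms=3/7b
10) 4444.444ms=6b +317.46ms=3/7b
11) 4761.905ms=45/7b +317.46ms=3/7b
12) 5079.365ms=48/7b +317.46ms=3/7b
13) 5396.825ms=51/7b +317.46ms=3/7b
14) 5714.286ms=54/7b +634.921ms=6/7b
15) 6349.206ms=60/7b +317.46ms=3/7b
16) 6666.667ms=9b +1111.111ms=3/2b
17) 7777.778ms=21/2b +1111.111ms=3/2b
Σ=12b of 12 (81bpm 3/4) — PASS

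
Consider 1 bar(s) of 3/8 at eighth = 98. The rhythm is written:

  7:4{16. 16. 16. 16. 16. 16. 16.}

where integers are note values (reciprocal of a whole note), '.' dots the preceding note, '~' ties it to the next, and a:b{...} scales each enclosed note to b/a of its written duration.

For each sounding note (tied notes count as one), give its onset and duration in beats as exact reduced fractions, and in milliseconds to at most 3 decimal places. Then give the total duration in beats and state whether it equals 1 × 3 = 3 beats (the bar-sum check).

1) 0.0ms=0b +262.391ms=3/7b
2) 262.391ms=3/7b +262.391ms=3/7b
3) 524.781ms=6/7b +262.391ms=3/7b
4) 787.172ms=9/7b +262.391ms=3/7b
5) 1049.563ms=12/7b +262.391ms=3/7b
6) 1311.953ms=15/7b +262.391ms=3/7b
7) 1574.344ms=18/7b +262.391ms=3/7b
Σ=3b of 3 (98bpm 3/8) — PASS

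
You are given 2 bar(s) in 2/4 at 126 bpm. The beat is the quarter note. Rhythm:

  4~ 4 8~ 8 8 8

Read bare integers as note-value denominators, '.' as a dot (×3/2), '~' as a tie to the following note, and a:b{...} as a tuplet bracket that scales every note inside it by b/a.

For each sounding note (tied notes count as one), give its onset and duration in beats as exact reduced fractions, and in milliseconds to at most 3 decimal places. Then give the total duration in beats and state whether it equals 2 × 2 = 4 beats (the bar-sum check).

1) 0.0ms=0b +952.381ms=2b
2) 952.381ms=2b +476.19ms=1b
3) 1428.571ms=3b +238.095ms=1/2b
4) 1666.667ms=7/2b +238.095ms=1/2b
Σ=4b of 4 (126bpm 2/4) — PASS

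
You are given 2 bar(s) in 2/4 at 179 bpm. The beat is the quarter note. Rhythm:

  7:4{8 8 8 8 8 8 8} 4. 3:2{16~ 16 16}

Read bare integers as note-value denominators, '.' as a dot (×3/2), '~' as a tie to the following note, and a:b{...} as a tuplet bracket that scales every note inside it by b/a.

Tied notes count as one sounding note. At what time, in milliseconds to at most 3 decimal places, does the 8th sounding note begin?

1. 0.0ms @ 0 + 95.77ms (2/7)
2. 95.77ms @ 2/7 + 95.77ms (2/7)
3. 191.54ms @ 4/7 + 95.77ms (2/7)
4. 287.31ms @ 6/7 + 95.77ms (2/7)
5. 383.081ms @ 8/7 + 95.77ms (2/7)
6. 478.851ms @ 10/7 + 95.77ms (2/7)
7. 574.621ms @ 12/7 + 95.77ms (2/7)
8. 670.391ms @ 2 + 502.793ms (3/2)
9. 1173.184ms @ 7/2 + 111.732ms (1/3)
10. 1284.916ms @ 23/6 + 55.866ms (1/6)

note 8 onset = 2b = 670.391ms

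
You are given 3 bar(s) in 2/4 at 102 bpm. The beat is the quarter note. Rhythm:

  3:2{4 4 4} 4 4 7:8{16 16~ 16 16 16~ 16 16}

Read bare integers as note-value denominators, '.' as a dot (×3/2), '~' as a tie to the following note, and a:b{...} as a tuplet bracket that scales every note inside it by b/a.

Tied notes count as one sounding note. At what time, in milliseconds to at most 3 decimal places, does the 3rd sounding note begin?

1. 0.0ms @ 0 + 392.157ms (2/3)
2. 392.157ms @ 2/3 + 392.157ms (2/3)
3. 784.314ms @ 4/3 + 392.157ms (2/3)
4. 1176.471ms @ 2 + 588.235ms (1)
5. 1764.706ms @ 3 + 588.235ms (1)
6. 2352.941ms @ 4 + 168.067ms (2/7)
7. 2521.008ms @ 30/7 + 336.134ms (4/7)
8. 2857.143ms @ 34/7 + 168.067ms (2/7)
9. 3025.21ms @ 36/7 + 336.134ms (4/7)
10. 3361.345ms @ 40/7 + 168.067ms (2/7)

note 3 onset = 4/3b = 784.314ms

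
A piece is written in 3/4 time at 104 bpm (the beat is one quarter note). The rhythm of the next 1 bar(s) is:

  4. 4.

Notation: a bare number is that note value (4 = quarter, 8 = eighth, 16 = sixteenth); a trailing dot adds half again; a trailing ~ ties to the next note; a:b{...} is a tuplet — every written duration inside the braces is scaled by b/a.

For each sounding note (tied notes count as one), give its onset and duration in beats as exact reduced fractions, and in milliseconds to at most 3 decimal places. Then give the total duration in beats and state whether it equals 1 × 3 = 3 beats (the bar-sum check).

1) 0.0ms=0b +865.385ms=3/2b
2) 865.385ms=3/2b +865.385ms=3/2b
Σ=3b of 3 (104bpm 3/4) — PASS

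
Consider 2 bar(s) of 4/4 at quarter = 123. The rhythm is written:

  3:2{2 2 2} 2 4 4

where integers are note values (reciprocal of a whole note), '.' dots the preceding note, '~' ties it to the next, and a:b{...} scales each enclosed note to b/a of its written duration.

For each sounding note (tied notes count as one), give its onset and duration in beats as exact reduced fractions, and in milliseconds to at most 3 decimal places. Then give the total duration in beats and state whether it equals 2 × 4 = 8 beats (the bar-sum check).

1) 0.0ms=0b +650.407ms=4/3b
2) 650.407ms=4/3b +650.407ms=4/3b
3) 1300.813ms=8/3b +650.407ms=4/3b
4) 1951.22ms=4b +975.61ms=2b
5) 2926.829ms=6b +487.805ms=1b
6) 3414.634ms=7b +487.805ms=1b
Σ=8b of 8 (123bpm 4/4) — PASS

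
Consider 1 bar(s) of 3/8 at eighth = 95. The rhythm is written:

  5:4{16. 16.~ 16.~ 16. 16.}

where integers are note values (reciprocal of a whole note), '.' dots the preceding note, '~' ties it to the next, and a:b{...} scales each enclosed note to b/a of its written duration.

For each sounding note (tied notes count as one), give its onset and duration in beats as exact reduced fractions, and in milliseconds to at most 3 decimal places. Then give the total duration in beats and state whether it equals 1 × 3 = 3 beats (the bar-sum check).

1) 0.0ms=0b +378.947ms=3/5b
2) 378.947ms=3/5b +1136.842ms=9/5b
3) 1515.789ms=12/5b +378.947ms=3/5b
Σ=3b of 3 (95bpm 3/8) — PASS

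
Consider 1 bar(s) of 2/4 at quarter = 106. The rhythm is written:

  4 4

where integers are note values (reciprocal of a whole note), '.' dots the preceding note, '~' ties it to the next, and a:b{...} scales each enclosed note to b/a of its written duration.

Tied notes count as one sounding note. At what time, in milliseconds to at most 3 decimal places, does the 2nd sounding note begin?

1. 0.0ms @ 0 + 566.038ms (1)
2. 566.038ms @ 1 + 566.038ms (1)

note 2 onset = 1b = 566.038ms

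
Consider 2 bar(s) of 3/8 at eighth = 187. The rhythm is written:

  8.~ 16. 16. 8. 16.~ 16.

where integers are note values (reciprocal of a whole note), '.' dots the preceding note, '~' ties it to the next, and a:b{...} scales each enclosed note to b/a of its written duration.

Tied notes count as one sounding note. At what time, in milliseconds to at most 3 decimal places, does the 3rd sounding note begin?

1. 0.0ms @ 0 + 721.925ms (9/4)
2. 721.925ms @ 9/4 + 240.642ms (3/4)
3. 962.567ms @ 3 + 481.283ms (3/2)
4. 1443.85ms @ 9/2 + 481.283ms (3/2)

note 3 onset = 3b = 962.567ms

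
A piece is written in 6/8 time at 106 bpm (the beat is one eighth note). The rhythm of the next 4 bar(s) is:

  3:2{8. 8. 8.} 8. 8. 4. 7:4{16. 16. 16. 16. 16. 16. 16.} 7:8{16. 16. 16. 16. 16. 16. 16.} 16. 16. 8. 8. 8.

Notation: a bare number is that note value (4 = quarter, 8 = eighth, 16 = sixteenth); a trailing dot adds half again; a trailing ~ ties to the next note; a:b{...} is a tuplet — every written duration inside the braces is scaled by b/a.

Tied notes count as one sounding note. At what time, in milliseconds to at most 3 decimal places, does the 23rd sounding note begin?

1. 0.0ms @ 0 + 566.038ms (1)
2. 566.038ms @ 1 + 566.038ms (1)
3. 1132.075ms @ 2 + 566.038ms (1)
4. 1698.113ms @ 3 + 849.057ms (3/2)
5. 2547.17ms @ 9/2 + 849.057ms (3/2)
6. 3396.226ms @ 6 + 1698.113ms (3)
7. 5094.34ms @ 9 + 242.588ms (3/7)
8. 5336.927ms @ 66/7 + 242.588ms (3/7)
9. 5579.515ms @ 69/7 + 242.588ms (3/7)
10. 5822.102ms @ 72/7 + 242.588ms (3/7)
11. 6064.69ms @ 75/7 + 242.588ms (3/7)
12. 6307.278ms @ 78/7 + 242.588ms (3/7)
13. 6549.865ms @ 81/7 + 242.588ms (3/7)
14. 6792.453ms @ 12 + 485.175ms (6/7)
15. 7277.628ms @ 90/7 + 485.175ms (6/7)
16. 7762.803ms @ 96/7 + 485.175ms (6/7)
17. 8247.978ms @ 102/7 + 485.175ms (6/7)
18. 8733.154ms @ 108/7 + 485.175ms (6/7)
19. 9218.329ms @ 114/7 + 485.175ms (6/7)
20. 9703.504ms @ 120/7 + 485.175ms (6/7)
21. 10188.679ms @ 18 + 424.528ms (3/4)
22. 10613.208ms @ 75/4 + 424.528ms (3/4)
23. 11037.736ms @ 39/2 + 849.057ms (3/2)
24. 11886.792ms @ 21 + 849.057ms (3/2)
25. 12735.849ms @ 45/2 + 849.057ms (3/2)

note 23 onset = 39/2b = 11037.736ms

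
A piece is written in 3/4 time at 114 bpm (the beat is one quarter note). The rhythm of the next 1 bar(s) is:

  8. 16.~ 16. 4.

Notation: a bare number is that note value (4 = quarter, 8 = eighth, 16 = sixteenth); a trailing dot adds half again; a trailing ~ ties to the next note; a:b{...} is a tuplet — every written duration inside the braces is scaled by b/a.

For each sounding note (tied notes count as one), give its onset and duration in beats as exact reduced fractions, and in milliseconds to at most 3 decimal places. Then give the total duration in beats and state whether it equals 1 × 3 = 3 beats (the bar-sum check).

1) 0.0ms=0b +394.737ms=3/4b
2) 394.737ms=3/4b +394.737ms=3/4b
3) 789.474ms=3/2b +789.474ms=3/2b
Σ=3b of 3 (114bpm 3/4) — PASS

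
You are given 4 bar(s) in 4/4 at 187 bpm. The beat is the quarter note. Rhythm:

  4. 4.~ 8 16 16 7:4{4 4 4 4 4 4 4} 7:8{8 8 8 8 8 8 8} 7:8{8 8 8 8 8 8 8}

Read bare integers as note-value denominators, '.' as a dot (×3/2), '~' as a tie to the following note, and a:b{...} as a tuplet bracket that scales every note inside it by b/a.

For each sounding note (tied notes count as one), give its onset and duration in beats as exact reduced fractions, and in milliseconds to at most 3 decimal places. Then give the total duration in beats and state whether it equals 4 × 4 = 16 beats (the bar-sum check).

1) 0.0ms=0b +481.283ms=3/2b
2) 481.283ms=3/2b +641.711ms=2b
3) 1122.995ms=7/2b +80.214ms=1/4b
4) 1203.209ms=15/4b +80.214ms=1/4b
5) 1283.422ms=4b +183.346ms=4/7b
6) 1466.769ms=32/7b +183.346ms=4/7b
7) 1650.115ms=36/7b +183.346ms=4/7b
8) 1833.461ms=40/7b +183.346ms=4/7b
9) 2016.807ms=44/7b +183.346ms=4/7b
10) 2200.153ms=48/7b +183.346ms=4/7b
11) 2383.499ms=52/7b +183.346ms=4/7b
12) 2566.845ms=8b +183.346ms=4/7b
13) 2750.191ms=60/7b +183.346ms=4/7b
14) 2933.537ms=64/7b +183.346ms=4/7b
15) 3116.883ms=68/7b +183.346ms=4/7b
16) 3300.229ms=72/7b +183.346ms=4/7b
17) 3483.575ms=76/7b +183.346ms=4/7b
18) 3666.921ms=80/7b +183.346ms=4/7b
19) 3850.267ms=12b +183.346ms=4/7b
20) 4033.613ms=88/7b +183.346ms=4/7b
21) 4216.96ms=92/7b +183.346ms=4/7b
22) 4400.306ms=96/7b +183.346ms=4/7b
23) 4583.652ms=100/7b +183.346ms=4/7b
24) 4766.998ms=104/7b +183.346ms=4/7b
25) 4950.344ms=108/7b +183.346ms=4/7b
Σ=16b of 16 (187bpm 4/4) — PASS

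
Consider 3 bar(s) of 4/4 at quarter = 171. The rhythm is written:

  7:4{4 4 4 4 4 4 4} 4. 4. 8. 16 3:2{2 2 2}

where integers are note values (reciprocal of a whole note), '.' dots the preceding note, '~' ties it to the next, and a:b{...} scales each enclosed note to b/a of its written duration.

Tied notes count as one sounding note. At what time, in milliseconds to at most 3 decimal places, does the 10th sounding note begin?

1. 0.0ms @ 0 + 200.501ms (4/7)
2. 200.501ms @ 4/7 + 200.501ms (4/7)
3. 401.003ms @ 8/7 + 200.501ms (4/7)
4. 601.504ms @ 12/7 + 200.501ms (4/7)
5. 802.005ms @ 16/7 + 200.501ms (4/7)
6. 1002.506ms @ 20/7 + 200.501ms (4/7)
7. 1203.008ms @ 24/7 + 200.501ms (4/7)
8. 1403.509ms @ 4 + 526.316ms (3/2)
9. 1929.825ms @ 11/2 + 526.316ms (3/2)
10. 2456.14ms @ 7 + 263.158ms (3/4)
11. 2719.298ms @ 31/4 + 87.719ms (1/4)
12. 2807.018ms @ 8 + 467.836ms (4/3)
13. 3274.854ms @ 28/3 + 467.836ms (4/3)
14. 3742.69ms @ 32/3 + 467.836ms (4/3)

note 10 onset = 7b = 2456.14ms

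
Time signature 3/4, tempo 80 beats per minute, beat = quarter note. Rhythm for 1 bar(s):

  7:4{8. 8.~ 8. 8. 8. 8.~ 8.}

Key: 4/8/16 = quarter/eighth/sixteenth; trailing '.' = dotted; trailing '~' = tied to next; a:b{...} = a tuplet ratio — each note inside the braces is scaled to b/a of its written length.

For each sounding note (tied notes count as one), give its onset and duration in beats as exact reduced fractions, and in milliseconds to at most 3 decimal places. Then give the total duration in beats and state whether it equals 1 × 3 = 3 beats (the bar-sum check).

1) 0.0ms=0b +321.429ms=3/7b
2) 321.429ms=3/7b +642.857ms=6/7b
3) 964.286ms=9/7b +321.429ms=3/7b
4) 1285.714ms=12/7b +321.429ms=3/7b
5) 1607.143ms=15/7b +642.857ms=6/7b
Σ=3b of 3 (80bpm 3/4) — PASS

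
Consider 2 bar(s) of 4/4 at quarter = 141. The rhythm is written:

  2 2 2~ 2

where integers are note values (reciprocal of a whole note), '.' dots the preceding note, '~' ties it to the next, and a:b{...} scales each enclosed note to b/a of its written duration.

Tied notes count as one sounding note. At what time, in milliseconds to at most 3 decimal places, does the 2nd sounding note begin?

note 2 onset = 2b = 851.064ms

1. 0.0ms @ 0 + 851.064ms (2)
2. 851.064ms @ 2 + 851.064ms (2)
3. 1702.128ms @ 4 + 1702.128ms (4)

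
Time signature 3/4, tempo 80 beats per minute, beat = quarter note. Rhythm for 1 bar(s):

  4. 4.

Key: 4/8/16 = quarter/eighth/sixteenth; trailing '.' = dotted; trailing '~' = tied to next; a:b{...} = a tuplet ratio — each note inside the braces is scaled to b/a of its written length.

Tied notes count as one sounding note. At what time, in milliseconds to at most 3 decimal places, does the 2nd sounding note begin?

note 2 onset = 3/2b = 1125.0ms

1. 0.0ms @ 0 + 1125.0ms (3/2)
2. 1125.0ms @ 3/2 + 1125.0ms (3/2)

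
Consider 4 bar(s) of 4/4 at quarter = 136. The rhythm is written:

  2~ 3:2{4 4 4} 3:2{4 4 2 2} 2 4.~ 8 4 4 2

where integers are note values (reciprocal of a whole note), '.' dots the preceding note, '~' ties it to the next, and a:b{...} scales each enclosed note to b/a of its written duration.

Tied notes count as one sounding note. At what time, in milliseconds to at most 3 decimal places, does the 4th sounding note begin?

1. 0.0ms @ 0 + 1176.471ms (8/3)
2. 1176.471ms @ 8/3 + 294.118ms (2/3)
3. 1470.588ms @ 10/3 + 294.118ms (2/3)
4. 1764.706ms @ 4 + 294.118ms (2/3)
5. 2058.824ms @ 14/3 + 294.118ms (2/3)
6. 2352.941ms @ 16/3 + 588.235ms (4/3)
7. 2941.176ms @ 20/3 + 588.235ms (4/3)
8. 3529.412ms @ 8 + 882.353ms (2)
9. 4411.765ms @ 10 + 882.353ms (2)
10. 5294.118ms @ 12 + 441.176ms (1)
11. 5735.294ms @ 13 + 441.176ms (1)
12. 6176.471ms @ 14 + 882.353ms (2)

note 4 onset = 4b = 1764.706ms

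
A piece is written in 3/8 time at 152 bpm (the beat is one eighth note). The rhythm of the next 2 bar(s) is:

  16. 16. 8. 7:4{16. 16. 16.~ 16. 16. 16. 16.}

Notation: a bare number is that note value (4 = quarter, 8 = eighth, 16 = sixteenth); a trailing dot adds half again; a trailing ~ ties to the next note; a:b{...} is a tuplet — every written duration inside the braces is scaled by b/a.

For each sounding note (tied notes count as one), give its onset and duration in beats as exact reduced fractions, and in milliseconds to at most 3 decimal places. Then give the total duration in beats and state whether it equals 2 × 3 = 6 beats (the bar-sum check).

1) 0.0ms=0b +296.053ms=3/4b
2) 296.053ms=3/4b +296.053ms=3/4b
3) 592.105ms=3/2b +592.105ms=3/2b
4) 1184.211ms=3b +169.173ms=3/7b
5) 1353.383ms=24/7b +169.173ms=3/7b
6) 1522.556ms=27/7b +338.346ms=6/7b
7) 1860.902ms=33/7b +169.173ms=3/7b
8) 2030.075ms=36/7b +169.173ms=3/7b
9) 2199.248ms=39/7b +169.173ms=3/7b
Σ=6b of 6 (152bpm 3/8) — PASS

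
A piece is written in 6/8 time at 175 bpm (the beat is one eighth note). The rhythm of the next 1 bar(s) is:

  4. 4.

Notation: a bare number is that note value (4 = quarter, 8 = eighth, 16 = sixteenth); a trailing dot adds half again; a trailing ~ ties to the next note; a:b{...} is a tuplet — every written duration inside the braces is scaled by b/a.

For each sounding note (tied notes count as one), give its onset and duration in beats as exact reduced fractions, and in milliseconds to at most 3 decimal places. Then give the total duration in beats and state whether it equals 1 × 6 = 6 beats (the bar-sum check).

1) 0.0ms=0b +1028.571ms=3b
2) 1028.571ms=3b +1028.571ms=3b
Σ=6b of 6 (175bpm 6/8) — PASS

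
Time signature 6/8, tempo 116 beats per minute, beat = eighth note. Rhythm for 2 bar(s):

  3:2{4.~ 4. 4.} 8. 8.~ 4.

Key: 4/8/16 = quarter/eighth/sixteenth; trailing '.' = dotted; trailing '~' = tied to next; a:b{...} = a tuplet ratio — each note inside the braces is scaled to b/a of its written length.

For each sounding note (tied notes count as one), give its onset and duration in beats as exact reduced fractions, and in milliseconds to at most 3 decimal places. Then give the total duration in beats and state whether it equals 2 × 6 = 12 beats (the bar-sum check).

1) 0.0ms=0b +2068.966ms=4b
2) 2068.966ms=4b +1034.483ms=2b
3) 3103.448ms=6b +775.862ms=3/2b
4) 3879.31ms=15/2b +2327.586ms=9/2b
Σ=12b of 12 (116bpm 6/8) — PASS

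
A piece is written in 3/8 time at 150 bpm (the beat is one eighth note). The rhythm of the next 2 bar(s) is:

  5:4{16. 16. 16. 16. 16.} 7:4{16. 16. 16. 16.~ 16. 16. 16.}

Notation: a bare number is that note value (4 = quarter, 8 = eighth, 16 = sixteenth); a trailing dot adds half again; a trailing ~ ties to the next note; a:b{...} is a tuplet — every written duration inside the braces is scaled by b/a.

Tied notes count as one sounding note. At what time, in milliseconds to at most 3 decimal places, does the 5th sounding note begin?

note 5 onset = 12/5b = 960.0ms

1. 0.0ms @ 0 + 240.0ms (3/5)
2. 240.0ms @ 3/5 + 240.0ms (3/5)
3. 480.0ms @ 6/5 + 240.0ms (3/5)
4. 720.0ms @ 9/5 + 240.0ms (3/5)
5. 960.0ms @ 12/5 + 240.0ms (3/5)
6. 1200.0ms @ 3 + 171.429ms (3/7)
7. 1371.429ms @ 24/7 + 171.429ms (3/7)
8. 1542.857ms @ 27/7 + 171.429ms (3/7)
9. 1714.286ms @ 30/7 + 342.857ms (6/7)
10. 2057.143ms @ 36/7 + 171.429ms (3/7)
11. 2228.571ms @ 39/7 + 171.429ms (3/7)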